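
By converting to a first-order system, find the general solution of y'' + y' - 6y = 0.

y(t) = K_1e^(2t) + K_2e^(-3t)

Let x_1 = y, x_2 = y'. Then x_1' = x_2 and x_2' = 6x_1 - x_2.
A = [[0,1],[6,-1]]; det(A-λI) = λ^2 + λ - 6.
Eigenvalues λ = 2, -3 with eigenvectors (1,2), (1,-3).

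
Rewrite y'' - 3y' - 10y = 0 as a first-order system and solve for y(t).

Let x_1 = y, x_2 = y'. Then x_1' = x_2 and x_2' = 10x_1 + 3x_2.
A = [[0,1],[10,3]]; det(A-λI) = λ^2 - 3λ - 10.
Eigenvalues λ = -2, 5 with eigenvectors (1,-2), (1,5).

y(t) = C_1e^(-2t) + C_2e^(5t)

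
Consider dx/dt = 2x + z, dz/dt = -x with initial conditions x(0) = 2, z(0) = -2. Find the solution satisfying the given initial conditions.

Coefficient matrix A = [[2, 1], [-1, 0]].
Characteristic polynomial det(A - λI) = λ^2 - 2λ + 1 = 0.
Single eigenvalue λ = 1 with algebraic multiplicity 2.
Eigenvector v = (-1,1); generalized eigenvector w with (A-λI)w=v is (-2,1).
General solution: e^(t)[K_1·v + K_2·(t·v + w)].
Applying x(0)=2, z(0)=-2 gives K_1=-2, K_2=0.

x(t) = 2e^(t), z(t) = -2e^(t)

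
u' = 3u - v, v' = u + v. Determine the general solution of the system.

Coefficient matrix A = [[3, -1], [1, 1]].
Characteristic polynomial det(A - λI) = λ^2 - 4λ + 4 = 0.
Single eigenvalue λ = 2 with algebraic multiplicity 2.
Eigenvector v = (1,1); generalized eigenvector w with (A-λI)w=v is (-1,-2).
General solution: e^(2t)[K_1·v + K_2·(t·v + w)].

u(t) = K_1e^(2t) + K_2te^(2t) - K_2e^(2t), v(t) = K_1e^(2t) + K_2te^(2t) - 2K_2e^(2t)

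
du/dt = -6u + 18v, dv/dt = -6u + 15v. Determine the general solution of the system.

u(t) = 3K_1e^(6t) - 2K_2e^(3t), v(t) = 2K_1e^(6t) - K_2e^(3t)

Coefficient matrix A = [[-6, 18], [-6, 15]].
Characteristic polynomial det(A - λI) = λ^2 - 9λ + 18 = 0.
Eigenvalues λ = 6, 3.
For λ=6: (A-λI) row 1 is [-12, 18], so an eigenvector is (3, 2).
For λ=3: (A-λI) row 1 is [-9, 18], so an eigenvector is (-2, -1).
General solution: K_1e^(6t)(3,2) + K_2e^(3t)(-2,-1).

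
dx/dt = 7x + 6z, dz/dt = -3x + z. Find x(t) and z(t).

x(t) = K_1e^(4t)sin(3t) + K_1e^(4t)cos(3t) + K_2e^(4t)sin(3t) - K_2e^(4t)cos(3t), z(t) = -K_1e^(4t)sin(3t) + K_2e^(4t)cos(3t)

Coefficient matrix A = [[7, 6], [-3, 1]].
Characteristic polynomial det(A - λI) = λ^2 - 8λ + 25 = 0.
Eigenvalues λ = 4 ± 3i (complex conjugate pair).
For λ=4+3i: an eigenvector is (1,0) - i(1,-1) = (1 - i, 0 + i).
A real fundamental pair from Re and Im of e^((4+3i)t)v: X_1 = e^(4t)(cos(3t)·(1,0) + sin(3t)·(1,-1)), X_2 = e^(4t)(sin(3t)·(1,0) - cos(3t)·(1,-1)).
General solution: K_1X_1 + K_2X_2.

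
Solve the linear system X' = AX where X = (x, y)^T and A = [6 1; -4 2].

x(t) = c_1e^(4t) + c_2te^(4t) + c_2e^(4t), y(t) = -2c_1e^(4t) - 2c_2te^(4t) - c_2e^(4t)

Coefficient matrix A = [[6, 1], [-4, 2]].
Characteristic polynomial det(A - λI) = λ^2 - 8λ + 16 = 0.
Single eigenvalue λ = 4 with algebraic multiplicity 2.
Eigenvector v = (1,-2); generalized eigenvector w with (A-λI)w=v is (1,-1).
General solution: e^(4t)[c_1·v + c_2·(t·v + w)].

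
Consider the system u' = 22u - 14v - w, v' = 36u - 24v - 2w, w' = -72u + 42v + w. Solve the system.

u(t) = c_1e^(-2t) - 2c_2e^(4t) + c_3e^(-3t), v(t) = 2c_1e^(-2t) - 3c_2e^(4t) + 2c_3e^(-3t), w(t) = -4c_1e^(-2t) + 6c_2e^(4t) - 3c_3e^(-3t)

Coefficient matrix A = [[22, -14, -1], [36, -24, -2], [-72, 42, 1]].
det(A - λI) = 0 gives eigenvalues λ = -2, 4, -3.
For λ=-2: eigenvector (1,2,-4).
For λ=4: eigenvector (-2,-3,6).
For λ=-3: eigenvector (1,2,-3).
General solution: c_1e^(-2t)(1,2,-4) + c_2e^(4t)(-2,-3,6) + c_3e^(-3t)(1,2,-3).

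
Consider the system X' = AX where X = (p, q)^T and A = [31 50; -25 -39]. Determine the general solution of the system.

p(t) = -3K_1e^(-4t)sin(5t) + K_1e^(-4t)cos(5t) + K_2e^(-4t)sin(5t) + 3K_2e^(-4t)cos(5t), q(t) = 2K_1e^(-4t)sin(5t) - K_1e^(-4t)cos(5t) - K_2e^(-4t)sin(5t) - 2K_2e^(-4t)cos(5t)

Coefficient matrix A = [[31, 50], [-25, -39]].
Characteristic polynomial det(A - λI) = λ^2 + 8λ + 41 = 0.
Eigenvalues λ = -4 ± 5i (complex conjugate pair).
For λ=-4+5i: an eigenvector is (1,-1) - i(-3,2) = (1 + 3i, -1 - 2i).
A real fundamental pair from Re and Im of e^((-4+5i)t)v: X_1 = e^(-4t)(cos(5t)·(1,-1) + sin(5t)·(-3,2)), X_2 = e^(-4t)(sin(5t)·(1,-1) - cos(5t)·(-3,2)).
General solution: K_1X_1 + K_2X_2.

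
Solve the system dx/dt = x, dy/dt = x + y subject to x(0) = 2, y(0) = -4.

x(t) = 2e^(t), y(t) = 2te^(t) - 4e^(t)

Coefficient matrix A = [[1, 0], [1, 1]].
Characteristic polynomial det(A - λI) = λ^2 - 2λ + 1 = 0.
Single eigenvalue λ = 1 with algebraic multiplicity 2.
Eigenvector v = (0,-1); generalized eigenvector w with (A-λI)w=v is (-1,1).
General solution: e^(t)[C_1·v + C_2·(t·v + w)].
Applying x(0)=2, y(0)=-4 gives C_1=2, C_2=-2.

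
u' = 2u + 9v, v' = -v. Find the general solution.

u(t) = 3c_1e^(-t) - c_2e^(2t), v(t) = -c_1e^(-t)

Coefficient matrix A = [[2, 9], [0, -1]].
Characteristic polynomial det(A - λI) = λ^2 - λ - 2 = 0.
Eigenvalues λ = -1, 2.
For λ=-1: (A-λI) row 1 is [3, 9], so an eigenvector is (3, -1).
For λ=2: (A-λI) row 1 is [0, 9], so an eigenvector is (-1, 0).
General solution: c_1e^(-t)(3,-1) + c_2e^(2t)(-1,0).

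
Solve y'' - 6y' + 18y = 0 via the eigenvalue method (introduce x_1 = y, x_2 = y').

y(t) = K_1e^(3t)cos(3t) + K_2e^(3t)sin(3t)

Let x_1 = y, x_2 = y'. Then x_1' = x_2 and x_2' = -18x_1 + 6x_2.
A = [[0,1],[-18,6]]; det(A-λI) = λ^2 - 6λ + 18.
Eigenvalues λ = 3 ± 3i.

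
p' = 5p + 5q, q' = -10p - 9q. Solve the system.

p(t) = -2C_1e^(-2t)sin(t) - C_1e^(-2t)cos(t) - C_2e^(-2t)sin(t) + 2C_2e^(-2t)cos(t), q(t) = 3C_1e^(-2t)sin(t) + C_1e^(-2t)cos(t) + C_2e^(-2t)sin(t) - 3C_2e^(-2t)cos(t)

Coefficient matrix A = [[5, 5], [-10, -9]].
Characteristic polynomial det(A - λI) = λ^2 + 4λ + 5 = 0.
Eigenvalues λ = -2 ± i (complex conjugate pair).
For λ=-2+i: an eigenvector is (-1,1) - i(-2,3) = (-1 + 2i, 1 - 3i).
A real fundamental pair from Re and Im of e^((-2+i)t)v: X_1 = e^(-2t)(cos(t)·(-1,1) + sin(t)·(-2,3)), X_2 = e^(-2t)(sin(t)·(-1,1) - cos(t)·(-2,3)).
General solution: C_1X_1 + C_2X_2.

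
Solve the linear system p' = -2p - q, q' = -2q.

p(t) = -K_1e^(-2t) - K_2te^(-2t) + 3K_2e^(-2t), q(t) = K_2e^(-2t)

Coefficient matrix A = [[-2, -1], [0, -2]].
Characteristic polynomial det(A - λI) = λ^2 + 4λ + 4 = 0.
Single eigenvalue λ = -2 with algebraic multiplicity 2.
Eigenvector v = (-1,0); generalized eigenvector w with (A-λI)w=v is (3,1).
General solution: e^(-2t)[K_1·v + K_2·(t·v + w)].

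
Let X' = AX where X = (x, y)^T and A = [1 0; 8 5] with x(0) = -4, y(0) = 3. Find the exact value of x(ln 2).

-8

A = [[1,0],[8,5]]; eigenvalues λ = 1, 5.
Eigenvectors: (1,-2) for λ=1, (0,1) for λ=5.
From the initial condition, c_1 = -4, c_2 = -5.
x(ln 2) = (-4)(2^1)(1) + (-5)(2^5)(0) = -8.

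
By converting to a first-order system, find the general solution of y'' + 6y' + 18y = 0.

Let x_1 = y, x_2 = y'. Then x_1' = x_2 and x_2' = -18x_1 - 6x_2.
A = [[0,1],[-18,-6]]; det(A-λI) = λ^2 + 6λ + 18.
Eigenvalues λ = -3 ± 3i.

y(t) = K_1e^(-3t)cos(3t) + K_2e^(-3t)sin(3t)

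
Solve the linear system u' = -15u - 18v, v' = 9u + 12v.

Coefficient matrix A = [[-15, -18], [9, 12]].
Characteristic polynomial det(A - λI) = λ^2 + 3λ - 18 = 0.
Eigenvalues λ = 3, -6.
For λ=3: (A-λI) row 1 is [-18, -18], so an eigenvector is (1, -1).
For λ=-6: (A-λI) row 1 is [-9, -18], so an eigenvector is (-2, 1).
General solution: C_1e^(3t)(1,-1) + C_2e^(-6t)(-2,1).

u(t) = C_1e^(3t) - 2C_2e^(-6t), v(t) = -C_1e^(3t) + C_2e^(-6t)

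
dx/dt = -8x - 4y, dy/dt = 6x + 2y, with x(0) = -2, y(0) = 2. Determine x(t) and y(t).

x(t) = -2e^(-4t), y(t) = 2e^(-4t)

Coefficient matrix A = [[-8, -4], [6, 2]].
Characteristic polynomial det(A - λI) = λ^2 + 6λ + 8 = 0.
Eigenvalues λ = -2, -4.
For λ=-2: (A-λI) row 1 is [-6, -4], so an eigenvector is (2, -3).
For λ=-4: (A-λI) row 1 is [-4, -4], so an eigenvector is (1, -1).
General solution: C_1e^(-2t)(2,-3) + C_2e^(-4t)(1,-1).
Applying x(0)=-2, y(0)=2 gives C_1=0, C_2=-2.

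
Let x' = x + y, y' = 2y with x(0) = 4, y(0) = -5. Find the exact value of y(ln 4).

-80

A = [[1,1],[0,2]]; eigenvalues λ = 1, 2.
Eigenvectors: (-1,0) for λ=1, (1,1) for λ=2.
From the initial condition, c_1 = -9, c_2 = -5.
y(ln 4) = (-9)(4^1)(0) + (-5)(4^2)(1) = -80.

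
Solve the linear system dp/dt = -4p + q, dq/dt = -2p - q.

p(t) = -c_1e^(-2t) + c_2e^(-3t), q(t) = -2c_1e^(-2t) + c_2e^(-3t)

Coefficient matrix A = [[-4, 1], [-2, -1]].
Characteristic polynomial det(A - λI) = λ^2 + 5λ + 6 = 0.
Eigenvalues λ = -2, -3.
For λ=-2: (A-λI) row 1 is [-2, 1], so an eigenvector is (-1, -2).
For λ=-3: (A-λI) row 1 is [-1, 1], so an eigenvector is (1, 1).
General solution: c_1e^(-2t)(-1,-2) + c_2e^(-3t)(1,1).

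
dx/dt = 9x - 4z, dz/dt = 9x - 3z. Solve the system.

Coefficient matrix A = [[9, -4], [9, -3]].
Characteristic polynomial det(A - λI) = λ^2 - 6λ + 9 = 0.
Single eigenvalue λ = 3 with algebraic multiplicity 2.
Eigenvector v = (-2,-3); generalized eigenvector w with (A-λI)w=v is (-1,-1).
General solution: e^(3t)[K_1·v + K_2·(t·v + w)].

x(t) = -2K_1e^(3t) - 2K_2te^(3t) - K_2e^(3t), z(t) = -3K_1e^(3t) - 3K_2te^(3t) - K_2e^(3t)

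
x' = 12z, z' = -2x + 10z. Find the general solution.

x(t) = -2K_1e^(6t) + 3K_2e^(4t), z(t) = -K_1e^(6t) + K_2e^(4t)

Coefficient matrix A = [[0, 12], [-2, 10]].
Characteristic polynomial det(A - λI) = λ^2 - 10λ + 24 = 0.
Eigenvalues λ = 6, 4.
For λ=6: (A-λI) row 1 is [-6, 12], so an eigenvector is (-2, -1).
For λ=4: (A-λI) row 1 is [-4, 12], so an eigenvector is (3, 1).
General solution: K_1e^(6t)(-2,-1) + K_2e^(4t)(3,1).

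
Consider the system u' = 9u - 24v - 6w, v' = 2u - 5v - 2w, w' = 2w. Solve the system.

Coefficient matrix A = [[9, -24, -6], [2, -5, -2], [0, 0, 2]].
det(A - λI) = 0 gives eigenvalues λ = 1, 2, 3.
For λ=1: eigenvector (-3,-1,0).
For λ=2: eigenvector (-6,-2,1).
For λ=3: eigenvector (4,1,0).
General solution: K_1e^(t)(-3,-1,0) + K_2e^(2t)(-6,-2,1) + K_3e^(3t)(4,1,0).

u(t) = -3K_1e^(t) - 6K_2e^(2t) + 4K_3e^(3t), v(t) = -K_1e^(t) - 2K_2e^(2t) + K_3e^(3t), w(t) = K_2e^(2t)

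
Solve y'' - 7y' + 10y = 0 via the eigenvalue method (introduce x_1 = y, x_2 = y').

y(t) = c_1e^(2t) + c_2e^(5t)

Let x_1 = y, x_2 = y'. Then x_1' = x_2 and x_2' = -10x_1 + 7x_2.
A = [[0,1],[-10,7]]; det(A-λI) = λ^2 - 7λ + 10.
Eigenvalues λ = 2, 5 with eigenvectors (1,2), (1,5).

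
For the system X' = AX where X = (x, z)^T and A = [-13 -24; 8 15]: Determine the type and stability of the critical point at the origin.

saddle

A = [[-13,-24],[8,15]]; det(A-λI) = λ^2 - 2λ - 3.
λ = -1, 3: opposite signs.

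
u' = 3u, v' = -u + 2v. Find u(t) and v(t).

Coefficient matrix A = [[3, 0], [-1, 2]].
Characteristic polynomial det(A - λI) = λ^2 - 5λ + 6 = 0.
Eigenvalues λ = 2, 3.
For λ=2: (A-λI) row 1 is [1, 0], so an eigenvector is (0, -1).
For λ=3: (A-λI) row 2 is [-1, -1], so an eigenvector is (1, -1).
General solution: C_1e^(2t)(0,-1) + C_2e^(3t)(1,-1).

u(t) = C_2e^(3t), v(t) = -C_1e^(2t) - C_2e^(3t)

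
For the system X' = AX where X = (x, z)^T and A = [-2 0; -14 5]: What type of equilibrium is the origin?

saddle

A = [[-2,0],[-14,5]]; det(A-λI) = λ^2 - 3λ - 10.
λ = 5, -2: opposite signs.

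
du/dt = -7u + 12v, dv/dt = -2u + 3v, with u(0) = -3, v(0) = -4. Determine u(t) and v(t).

u(t) = -18e^(-t) + 15e^(-3t), v(t) = -9e^(-t) + 5e^(-3t)

Coefficient matrix A = [[-7, 12], [-2, 3]].
Characteristic polynomial det(A - λI) = λ^2 + 4λ + 3 = 0.
Eigenvalues λ = -3, -1.
For λ=-3: (A-λI) row 1 is [-4, 12], so an eigenvector is (3, 1).
For λ=-1: (A-λI) row 1 is [-6, 12], so an eigenvector is (2, 1).
General solution: K_1e^(-3t)(3,1) + K_2e^(-t)(2,1).
Applying u(0)=-3, v(0)=-4 gives K_1=5, K_2=-9.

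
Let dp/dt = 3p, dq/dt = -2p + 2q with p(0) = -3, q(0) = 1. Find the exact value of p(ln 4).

A = [[3,0],[-2,2]]; eigenvalues λ = 2, 3.
Eigenvectors: (0,-1) for λ=2, (-1,2) for λ=3.
From the initial condition, c_1 = 5, c_2 = 3.
p(ln 4) = (5)(4^2)(0) + (3)(4^3)(-1) = -192.

-192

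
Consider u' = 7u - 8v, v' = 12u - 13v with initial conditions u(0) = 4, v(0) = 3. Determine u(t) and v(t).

Coefficient matrix A = [[7, -8], [12, -13]].
Characteristic polynomial det(A - λI) = λ^2 + 6λ + 5 = 0.
Eigenvalues λ = -1, -5.
For λ=-1: (A-λI) row 1 is [8, -8], so an eigenvector is (1, 1).
For λ=-5: (A-λI) row 1 is [12, -8], so an eigenvector is (2, 3).
General solution: C_1e^(-t)(1,1) + C_2e^(-5t)(2,3).
Applying u(0)=4, v(0)=3 gives C_1=6, C_2=-1.

u(t) = 6e^(-t) - 2e^(-5t), v(t) = 6e^(-t) - 3e^(-5t)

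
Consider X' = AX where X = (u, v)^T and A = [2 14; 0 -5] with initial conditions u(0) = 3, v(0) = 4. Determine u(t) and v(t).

u(t) = 11e^(2t) - 8e^(-5t), v(t) = 4e^(-5t)

Coefficient matrix A = [[2, 14], [0, -5]].
Characteristic polynomial det(A - λI) = λ^2 + 3λ - 10 = 0.
Eigenvalues λ = -5, 2.
For λ=-5: (A-λI) row 1 is [7, 14], so an eigenvector is (-2, 1).
For λ=2: (A-λI) row 1 is [0, 14], so an eigenvector is (-1, 0).
General solution: c_1e^(-5t)(-2,1) + c_2e^(2t)(-1,0).
Applying u(0)=3, v(0)=4 gives c_1=4, c_2=-11.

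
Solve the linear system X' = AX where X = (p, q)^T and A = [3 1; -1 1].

Coefficient matrix A = [[3, 1], [-1, 1]].
Characteristic polynomial det(A - λI) = λ^2 - 4λ + 4 = 0.
Single eigenvalue λ = 2 with algebraic multiplicity 2.
Eigenvector v = (1,-1); generalized eigenvector w with (A-λI)w=v is (2,-1).
General solution: e^(2t)[C_1·v + C_2·(t·v + w)].

p(t) = C_1e^(2t) + C_2te^(2t) + 2C_2e^(2t), q(t) = -C_1e^(2t) - C_2te^(2t) - C_2e^(2t)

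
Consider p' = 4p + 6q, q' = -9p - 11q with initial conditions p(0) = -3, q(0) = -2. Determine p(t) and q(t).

p(t) = -13e^(-2t) + 10e^(-5t), q(t) = 13e^(-2t) - 15e^(-5t)

Coefficient matrix A = [[4, 6], [-9, -11]].
Characteristic polynomial det(A - λI) = λ^2 + 7λ + 10 = 0.
Eigenvalues λ = -5, -2.
For λ=-5: (A-λI) row 1 is [9, 6], so an eigenvector is (2, -3).
For λ=-2: (A-λI) row 1 is [6, 6], so an eigenvector is (1, -1).
General solution: K_1e^(-5t)(2,-3) + K_2e^(-2t)(1,-1).
Applying p(0)=-3, q(0)=-2 gives K_1=5, K_2=-13.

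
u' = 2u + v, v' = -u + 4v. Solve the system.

Coefficient matrix A = [[2, 1], [-1, 4]].
Characteristic polynomial det(A - λI) = λ^2 - 6λ + 9 = 0.
Single eigenvalue λ = 3 with algebraic multiplicity 2.
Eigenvector v = (-1,-1); generalized eigenvector w with (A-λI)w=v is (-2,-3).
General solution: e^(3t)[c_1·v + c_2·(t·v + w)].

u(t) = -c_1e^(3t) - c_2te^(3t) - 2c_2e^(3t), v(t) = -c_1e^(3t) - c_2te^(3t) - 3c_2e^(3t)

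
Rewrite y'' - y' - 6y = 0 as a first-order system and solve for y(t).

y(t) = c_1e^(-2t) + c_2e^(3t)

Let x_1 = y, x_2 = y'. Then x_1' = x_2 and x_2' = 6x_1 + x_2.
A = [[0,1],[6,1]]; det(A-λI) = λ^2 - λ - 6.
Eigenvalues λ = -2, 3 with eigenvectors (1,-2), (1,3).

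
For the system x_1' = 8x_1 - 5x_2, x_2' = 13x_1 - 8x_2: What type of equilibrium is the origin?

A = [[8,-5],[13,-8]]; det(A-λI) = λ^2 + 1.
λ = 0 ± i: zero real part.

center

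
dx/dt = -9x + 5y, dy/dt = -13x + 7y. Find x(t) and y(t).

x(t) = K_1e^(-t)sin(t) - 2K_1e^(-t)cos(t) - 2K_2e^(-t)sin(t) - K_2e^(-t)cos(t), y(t) = 2K_1e^(-t)sin(t) - 3K_1e^(-t)cos(t) - 3K_2e^(-t)sin(t) - 2K_2e^(-t)cos(t)

Coefficient matrix A = [[-9, 5], [-13, 7]].
Characteristic polynomial det(A - λI) = λ^2 + 2λ + 2 = 0.
Eigenvalues λ = -1 ± i (complex conjugate pair).
For λ=-1+i: an eigenvector is (-2,-3) - i(1,2) = (-2 - i, -3 - 2i).
A real fundamental pair from Re and Im of e^((-1+i)t)v: X_1 = e^(-t)(cos(t)·(-2,-3) + sin(t)·(1,2)), X_2 = e^(-t)(sin(t)·(-2,-3) - cos(t)·(1,2)).
General solution: K_1X_1 + K_2X_2.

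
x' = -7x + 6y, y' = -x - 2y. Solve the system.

x(t) = 2K_1e^(-4t) + 3K_2e^(-5t), y(t) = K_1e^(-4t) + K_2e^(-5t)

Coefficient matrix A = [[-7, 6], [-1, -2]].
Characteristic polynomial det(A - λI) = λ^2 + 9λ + 20 = 0.
Eigenvalues λ = -4, -5.
For λ=-4: (A-λI) row 1 is [-3, 6], so an eigenvector is (2, 1).
For λ=-5: (A-λI) row 1 is [-2, 6], so an eigenvector is (3, 1).
General solution: K_1e^(-4t)(2,1) + K_2e^(-5t)(3,1).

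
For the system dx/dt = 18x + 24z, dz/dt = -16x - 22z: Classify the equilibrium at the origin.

A = [[18,24],[-16,-22]]; det(A-λI) = λ^2 + 4λ - 12.
λ = 2, -6: opposite signs.

saddle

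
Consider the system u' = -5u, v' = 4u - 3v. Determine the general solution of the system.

Coefficient matrix A = [[-5, 0], [4, -3]].
Characteristic polynomial det(A - λI) = λ^2 + 8λ + 15 = 0.
Eigenvalues λ = -3, -5.
For λ=-3: (A-λI) row 1 is [-2, 0], so an eigenvector is (0, -1).
For λ=-5: (A-λI) row 2 is [4, 2], so an eigenvector is (1, -2).
General solution: K_1e^(-3t)(0,-1) + K_2e^(-5t)(1,-2).

u(t) = K_2e^(-5t), v(t) = -K_1e^(-3t) - 2K_2e^(-5t)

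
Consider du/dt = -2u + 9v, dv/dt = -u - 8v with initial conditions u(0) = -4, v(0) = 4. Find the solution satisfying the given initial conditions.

u(t) = 24te^(-5t) - 4e^(-5t), v(t) = -8te^(-5t) + 4e^(-5t)

Coefficient matrix A = [[-2, 9], [-1, -8]].
Characteristic polynomial det(A - λI) = λ^2 + 10λ + 25 = 0.
Single eigenvalue λ = -5 with algebraic multiplicity 2.
Eigenvector v = (3,-1); generalized eigenvector w with (A-λI)w=v is (1,0).
General solution: e^(-5t)[c_1·v + c_2·(t·v + w)].
Applying u(0)=-4, v(0)=4 gives c_1=-4, c_2=8.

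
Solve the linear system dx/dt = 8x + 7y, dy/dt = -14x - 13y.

Coefficient matrix A = [[8, 7], [-14, -13]].
Characteristic polynomial det(A - λI) = λ^2 + 5λ - 6 = 0.
Eigenvalues λ = 1, -6.
For λ=1: (A-λI) row 1 is [7, 7], so an eigenvector is (1, -1).
For λ=-6: (A-λI) row 1 is [14, 7], so an eigenvector is (1, -2).
General solution: C_1e^(t)(1,-1) + C_2e^(-6t)(1,-2).

x(t) = C_1e^(t) + C_2e^(-6t), y(t) = -C_1e^(t) - 2C_2e^(-6t)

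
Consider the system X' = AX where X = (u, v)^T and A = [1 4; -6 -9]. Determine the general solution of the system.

u(t) = 2C_1e^(-5t) - C_2e^(-3t), v(t) = -3C_1e^(-5t) + C_2e^(-3t)

Coefficient matrix A = [[1, 4], [-6, -9]].
Characteristic polynomial det(A - λI) = λ^2 + 8λ + 15 = 0.
Eigenvalues λ = -5, -3.
For λ=-5: (A-λI) row 1 is [6, 4], so an eigenvector is (2, -3).
For λ=-3: (A-λI) row 1 is [4, 4], so an eigenvector is (-1, 1).
General solution: C_1e^(-5t)(2,-3) + C_2e^(-3t)(-1,1).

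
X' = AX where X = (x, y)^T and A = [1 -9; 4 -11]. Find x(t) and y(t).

Coefficient matrix A = [[1, -9], [4, -11]].
Characteristic polynomial det(A - λI) = λ^2 + 10λ + 25 = 0.
Single eigenvalue λ = -5 with algebraic multiplicity 2.
Eigenvector v = (-3,-2); generalized eigenvector w with (A-λI)w=v is (1,1).
General solution: e^(-5t)[C_1·v + C_2·(t·v + w)].

x(t) = -3C_1e^(-5t) - 3C_2te^(-5t) + C_2e^(-5t), y(t) = -2C_1e^(-5t) - 2C_2te^(-5t) + C_2e^(-5t)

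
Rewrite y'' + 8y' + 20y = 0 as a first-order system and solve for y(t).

Let x_1 = y, x_2 = y'. Then x_1' = x_2 and x_2' = -20x_1 - 8x_2.
A = [[0,1],[-20,-8]]; det(A-λI) = λ^2 + 8λ + 20.
Eigenvalues λ = -4 ± 2i.

y(t) = K_1e^(-4t)cos(2t) + K_2e^(-4t)sin(2t)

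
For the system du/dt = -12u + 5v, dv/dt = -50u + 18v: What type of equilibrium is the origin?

A = [[-12,5],[-50,18]]; det(A-λI) = λ^2 - 6λ + 34.
λ = 3 ± 5i: positive real part.

unstable spiral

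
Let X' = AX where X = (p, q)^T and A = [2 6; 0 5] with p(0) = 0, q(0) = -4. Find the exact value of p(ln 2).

A = [[2,6],[0,5]]; eigenvalues λ = 5, 2.
Eigenvectors: (2,1) for λ=5, (-1,0) for λ=2.
From the initial condition, c_1 = -4, c_2 = -8.
p(ln 2) = (-4)(2^5)(2) + (-8)(2^2)(-1) = -224.

-224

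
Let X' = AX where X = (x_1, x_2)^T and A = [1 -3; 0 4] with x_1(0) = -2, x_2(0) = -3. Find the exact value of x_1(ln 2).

A = [[1,-3],[0,4]]; eigenvalues λ = 1, 4.
Eigenvectors: (-1,0) for λ=1, (-1,1) for λ=4.
From the initial condition, c_1 = 5, c_2 = -3.
x_1(ln 2) = (5)(2^1)(-1) + (-3)(2^4)(-1) = 38.

38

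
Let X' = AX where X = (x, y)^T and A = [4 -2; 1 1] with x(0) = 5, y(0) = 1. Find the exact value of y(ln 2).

20

A = [[4,-2],[1,1]]; eigenvalues λ = 3, 2.
Eigenvectors: (-2,-1) for λ=3, (-1,-1) for λ=2.
From the initial condition, c_1 = -4, c_2 = 3.
y(ln 2) = (-4)(2^3)(-1) + (3)(2^2)(-1) = 20.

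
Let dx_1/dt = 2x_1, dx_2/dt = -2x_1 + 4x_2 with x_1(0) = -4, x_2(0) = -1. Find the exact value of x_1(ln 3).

-36

A = [[2,0],[-2,4]]; eigenvalues λ = 2, 4.
Eigenvectors: (1,1) for λ=2, (0,-1) for λ=4.
From the initial condition, c_1 = -4, c_2 = -3.
x_1(ln 3) = (-4)(3^2)(1) + (-3)(3^4)(0) = -36.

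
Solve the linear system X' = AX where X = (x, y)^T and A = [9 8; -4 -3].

x(t) = -C_1e^(t) + 2C_2e^(5t), y(t) = C_1e^(t) - C_2e^(5t)

Coefficient matrix A = [[9, 8], [-4, -3]].
Characteristic polynomial det(A - λI) = λ^2 - 6λ + 5 = 0.
Eigenvalues λ = 1, 5.
For λ=1: (A-λI) row 1 is [8, 8], so an eigenvector is (-1, 1).
For λ=5: (A-λI) row 1 is [4, 8], so an eigenvector is (2, -1).
General solution: C_1e^(t)(-1,1) + C_2e^(5t)(2,-1).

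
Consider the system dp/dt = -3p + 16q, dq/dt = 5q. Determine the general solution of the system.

p(t) = C_1e^(-3t) + 2C_2e^(5t), q(t) = C_2e^(5t)

Coefficient matrix A = [[-3, 16], [0, 5]].
Characteristic polynomial det(A - λI) = λ^2 - 2λ - 15 = 0.
Eigenvalues λ = -3, 5.
For λ=-3: (A-λI) row 1 is [0, 16], so an eigenvector is (1, 0).
For λ=5: (A-λI) row 1 is [-8, 16], so an eigenvector is (2, 1).
General solution: C_1e^(-3t)(1,0) + C_2e^(5t)(2,1).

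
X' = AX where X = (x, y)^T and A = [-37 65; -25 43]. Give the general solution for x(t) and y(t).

x(t) = -2C_1e^(3t)sin(5t) - 3C_1e^(3t)cos(5t) - 3C_2e^(3t)sin(5t) + 2C_2e^(3t)cos(5t), y(t) = -C_1e^(3t)sin(5t) - 2C_1e^(3t)cos(5t) - 2C_2e^(3t)sin(5t) + C_2e^(3t)cos(5t)

Coefficient matrix A = [[-37, 65], [-25, 43]].
Characteristic polynomial det(A - λI) = λ^2 - 6λ + 34 = 0.
Eigenvalues λ = 3 ± 5i (complex conjugate pair).
For λ=3+5i: an eigenvector is (-3,-2) - i(-2,-1) = (-3 + 2i, -2 + i).
A real fundamental pair from Re and Im of e^((3+5i)t)v: X_1 = e^(3t)(cos(5t)·(-3,-2) + sin(5t)·(-2,-1)), X_2 = e^(3t)(sin(5t)·(-3,-2) - cos(5t)·(-2,-1)).
General solution: C_1X_1 + C_2X_2.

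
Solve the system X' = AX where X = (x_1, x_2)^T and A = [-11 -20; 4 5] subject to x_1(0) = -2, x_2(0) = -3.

x_1(t) = 19e^(-3t)sin(4t) - 2e^(-3t)cos(4t), x_2(t) = -8e^(-3t)sin(4t) - 3e^(-3t)cos(4t)

Coefficient matrix A = [[-11, -20], [4, 5]].
Characteristic polynomial det(A - λI) = λ^2 + 6λ + 25 = 0.
Eigenvalues λ = -3 ± 4i (complex conjugate pair).
For λ=-3+4i: an eigenvector is (-1,0) - i(2,-1) = (-1 - 2i, 0 + i).
A real fundamental pair from Re and Im of e^((-3+4i)t)v: X_1 = e^(-3t)(cos(4t)·(-1,0) + sin(4t)·(2,-1)), X_2 = e^(-3t)(sin(4t)·(-1,0) - cos(4t)·(2,-1)).
General solution: C_1X_1 + C_2X_2.
Applying x_1(0)=-2, x_2(0)=-3 gives C_1=8, C_2=-3.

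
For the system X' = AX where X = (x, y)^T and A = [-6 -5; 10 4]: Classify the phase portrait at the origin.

stable spiral

A = [[-6,-5],[10,4]]; det(A-λI) = λ^2 + 2λ + 26.
λ = -1 ± 5i: negative real part.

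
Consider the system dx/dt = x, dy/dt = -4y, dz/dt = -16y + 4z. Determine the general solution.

x(t) = C_3e^(t), y(t) = C_2e^(-4t), z(t) = C_1e^(4t) + 2C_2e^(-4t)

Coefficient matrix A = [[1, 0, 0], [0, -4, 0], [0, -16, 4]].
det(A - λI) = 0 gives eigenvalues λ = 4, -4, 1.
For λ=4: eigenvector (0,0,1).
For λ=-4: eigenvector (0,1,2).
For λ=1: eigenvector (1,0,0).
General solution: C_1e^(4t)(0,0,1) + C_2e^(-4t)(0,1,2) + C_3e^(t)(1,0,0).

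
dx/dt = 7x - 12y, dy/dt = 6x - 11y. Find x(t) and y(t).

x(t) = 2K_1e^(t) + K_2e^(-5t), y(t) = K_1e^(t) + K_2e^(-5t)

Coefficient matrix A = [[7, -12], [6, -11]].
Characteristic polynomial det(A - λI) = λ^2 + 4λ - 5 = 0.
Eigenvalues λ = 1, -5.
For λ=1: (A-λI) row 1 is [6, -12], so an eigenvector is (2, 1).
For λ=-5: (A-λI) row 1 is [12, -12], so an eigenvector is (1, 1).
General solution: K_1e^(t)(2,1) + K_2e^(-5t)(1,1).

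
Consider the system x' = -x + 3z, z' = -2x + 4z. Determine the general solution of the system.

x(t) = -K_1e^(2t) - 3K_2e^(t), z(t) = -K_1e^(2t) - 2K_2e^(t)

Coefficient matrix A = [[-1, 3], [-2, 4]].
Characteristic polynomial det(A - λI) = λ^2 - 3λ + 2 = 0.
Eigenvalues λ = 2, 1.
For λ=2: (A-λI) row 1 is [-3, 3], so an eigenvector is (-1, -1).
For λ=1: (A-λI) row 1 is [-2, 3], so an eigenvector is (-3, -2).
General solution: K_1e^(2t)(-1,-1) + K_2e^(t)(-3,-2).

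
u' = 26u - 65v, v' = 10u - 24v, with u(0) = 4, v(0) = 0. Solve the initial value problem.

u(t) = 20e^(t)sin(5t) + 4e^(t)cos(5t), v(t) = 8e^(t)sin(5t)

Coefficient matrix A = [[26, -65], [10, -24]].
Characteristic polynomial det(A - λI) = λ^2 - 2λ + 26 = 0.
Eigenvalues λ = 1 ± 5i (complex conjugate pair).
For λ=1+5i: an eigenvector is (-2,-1) - i(3,1) = (-2 - 3i, -1 - i).
A real fundamental pair from Re and Im of e^((1+5i)t)v: X_1 = e^(t)(cos(5t)·(-2,-1) + sin(5t)·(3,1)), X_2 = e^(t)(sin(5t)·(-2,-1) - cos(5t)·(3,1)).
General solution: K_1X_1 + K_2X_2.
Applying u(0)=4, v(0)=0 gives K_1=4, K_2=-4.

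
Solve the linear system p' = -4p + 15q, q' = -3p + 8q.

Coefficient matrix A = [[-4, 15], [-3, 8]].
Characteristic polynomial det(A - λI) = λ^2 - 4λ + 13 = 0.
Eigenvalues λ = 2 ± 3i (complex conjugate pair).
For λ=2+3i: an eigenvector is (-1,0) - i(2,1) = (-1 - 2i, 0 - i).
A real fundamental pair from Re and Im of e^((2+3i)t)v: X_1 = e^(2t)(cos(3t)·(-1,0) + sin(3t)·(2,1)), X_2 = e^(2t)(sin(3t)·(-1,0) - cos(3t)·(2,1)).
General solution: K_1X_1 + K_2X_2.

p(t) = 2K_1e^(2t)sin(3t) - K_1e^(2t)cos(3t) - K_2e^(2t)sin(3t) - 2K_2e^(2t)cos(3t), q(t) = K_1e^(2t)sin(3t) - K_2e^(2t)cos(3t)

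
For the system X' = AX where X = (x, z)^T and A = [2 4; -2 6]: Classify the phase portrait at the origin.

A = [[2,4],[-2,6]]; det(A-λI) = λ^2 - 8λ + 20.
λ = 4 ± 2i: positive real part.

unstable spiral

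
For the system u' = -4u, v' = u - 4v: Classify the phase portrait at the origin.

A = [[-4,0],[1,-4]]; det(A-λI) = λ^2 + 8λ + 16.
repeated λ = -4 with a single eigenvector.

stable improper node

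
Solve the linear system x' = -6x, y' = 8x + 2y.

Coefficient matrix A = [[-6, 0], [8, 2]].
Characteristic polynomial det(A - λI) = λ^2 + 4λ - 12 = 0.
Eigenvalues λ = -6, 2.
For λ=-6: (A-λI) row 2 is [8, 8], so an eigenvector is (-1, 1).
For λ=2: (A-λI) row 1 is [-8, 0], so an eigenvector is (0, -1).
General solution: C_1e^(-6t)(-1,1) + C_2e^(2t)(0,-1).

x(t) = -C_1e^(-6t), y(t) = C_1e^(-6t) - C_2e^(2t)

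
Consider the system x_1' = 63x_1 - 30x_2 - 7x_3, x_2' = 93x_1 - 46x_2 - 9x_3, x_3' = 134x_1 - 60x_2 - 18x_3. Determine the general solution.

Coefficient matrix A = [[63, -30, -7], [93, -46, -9], [134, -60, -18]].
det(A - λI) = 0 gives eigenvalues λ = -1, 4, -4.
For λ=-1: eigenvector (3,5,6).
For λ=4: eigenvector (-2,-3,-4).
For λ=-4: eigenvector (-1,-2,-1).
General solution: C_1e^(-t)(3,5,6) + C_2e^(4t)(-2,-3,-4) + C_3e^(-4t)(-1,-2,-1).

x_1(t) = 3C_1e^(-t) - 2C_2e^(4t) - C_3e^(-4t), x_2(t) = 5C_1e^(-t) - 3C_2e^(4t) - 2C_3e^(-4t), x_3(t) = 6C_1e^(-t) - 4C_2e^(4t) - C_3e^(-4t)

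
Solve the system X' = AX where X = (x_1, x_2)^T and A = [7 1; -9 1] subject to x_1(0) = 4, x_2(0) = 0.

Coefficient matrix A = [[7, 1], [-9, 1]].
Characteristic polynomial det(A - λI) = λ^2 - 8λ + 16 = 0.
Single eigenvalue λ = 4 with algebraic multiplicity 2.
Eigenvector v = (-1,3); generalized eigenvector w with (A-λI)w=v is (-1,2).
General solution: e^(4t)[C_1·v + C_2·(t·v + w)].
Applying x_1(0)=4, x_2(0)=0 gives C_1=8, C_2=-12.

x_1(t) = 12te^(4t) + 4e^(4t), x_2(t) = -36te^(4t)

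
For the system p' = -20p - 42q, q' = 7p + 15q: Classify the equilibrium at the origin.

saddle

A = [[-20,-42],[7,15]]; det(A-λI) = λ^2 + 5λ - 6.
λ = -6, 1: opposite signs.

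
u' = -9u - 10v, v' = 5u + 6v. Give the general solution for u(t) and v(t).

Coefficient matrix A = [[-9, -10], [5, 6]].
Characteristic polynomial det(A - λI) = λ^2 + 3λ - 4 = 0.
Eigenvalues λ = 1, -4.
For λ=1: (A-λI) row 1 is [-10, -10], so an eigenvector is (1, -1).
For λ=-4: (A-λI) row 1 is [-5, -10], so an eigenvector is (2, -1).
General solution: c_1e^(t)(1,-1) + c_2e^(-4t)(2,-1).

u(t) = c_1e^(t) + 2c_2e^(-4t), v(t) = -c_1e^(t) - c_2e^(-4t)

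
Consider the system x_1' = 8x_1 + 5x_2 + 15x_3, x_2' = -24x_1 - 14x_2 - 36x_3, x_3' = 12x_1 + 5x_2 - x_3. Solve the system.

x_1(t) = 5C_1e^(-t) - 7C_2e^(-2t) + 5C_3e^(-4t), x_2(t) = -12C_1e^(-t) + 17C_2e^(-2t) - 12C_3e^(-4t), x_3(t) = C_1e^(-t) - C_2e^(-2t)

Coefficient matrix A = [[8, 5, 15], [-24, -14, -36], [12, 5, -1]].
det(A - λI) = 0 gives eigenvalues λ = -1, -2, -4.
For λ=-1: eigenvector (5,-12,1).
For λ=-2: eigenvector (-7,17,-1).
For λ=-4: eigenvector (5,-12,0).
General solution: C_1e^(-t)(5,-12,1) + C_2e^(-2t)(-7,17,-1) + C_3e^(-4t)(5,-12,0).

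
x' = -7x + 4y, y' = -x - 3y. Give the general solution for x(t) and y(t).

Coefficient matrix A = [[-7, 4], [-1, -3]].
Characteristic polynomial det(A - λI) = λ^2 + 10λ + 25 = 0.
Single eigenvalue λ = -5 with algebraic multiplicity 2.
Eigenvector v = (2,1); generalized eigenvector w with (A-λI)w=v is (-1,0).
General solution: e^(-5t)[c_1·v + c_2·(t·v + w)].

x(t) = 2c_1e^(-5t) + 2c_2te^(-5t) - c_2e^(-5t), y(t) = c_1e^(-5t) + c_2te^(-5t)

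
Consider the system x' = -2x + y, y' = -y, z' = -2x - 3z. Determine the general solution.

Coefficient matrix A = [[-2, 1, 0], [0, -1, 0], [-2, 0, -3]].
det(A - λI) = 0 gives eigenvalues λ = -2, -1, -3.
For λ=-2: eigenvector (1,0,-2).
For λ=-1: eigenvector (1,1,-1).
For λ=-3: eigenvector (0,0,1).
General solution: K_1e^(-2t)(1,0,-2) + K_2e^(-t)(1,1,-1) + K_3e^(-3t)(0,0,1).

x(t) = K_1e^(-2t) + K_2e^(-t), y(t) = K_2e^(-t), z(t) = -2K_1e^(-2t) - K_2e^(-t) + K_3e^(-3t)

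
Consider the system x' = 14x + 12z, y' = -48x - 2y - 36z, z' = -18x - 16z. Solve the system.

x(t) = -2c_1e^(-4t) + c_3e^(2t), y(t) = 6c_1e^(-4t) + c_2e^(-2t) - 3c_3e^(2t), z(t) = 3c_1e^(-4t) - c_3e^(2t)

Coefficient matrix A = [[14, 0, 12], [-48, -2, -36], [-18, 0, -16]].
det(A - λI) = 0 gives eigenvalues λ = -4, -2, 2.
For λ=-4: eigenvector (-2,6,3).
For λ=-2: eigenvector (0,1,0).
For λ=2: eigenvector (1,-3,-1).
General solution: c_1e^(-4t)(-2,6,3) + c_2e^(-2t)(0,1,0) + c_3e^(2t)(1,-3,-1).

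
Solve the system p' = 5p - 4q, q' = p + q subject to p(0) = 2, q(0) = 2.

p(t) = -4te^(3t) + 2e^(3t), q(t) = -2te^(3t) + 2e^(3t)

Coefficient matrix A = [[5, -4], [1, 1]].
Characteristic polynomial det(A - λI) = λ^2 - 6λ + 9 = 0.
Single eigenvalue λ = 3 with algebraic multiplicity 2.
Eigenvector v = (2,1); generalized eigenvector w with (A-λI)w=v is (-1,-1).
General solution: e^(3t)[C_1·v + C_2·(t·v + w)].
Applying p(0)=2, q(0)=2 gives C_1=0, C_2=-2.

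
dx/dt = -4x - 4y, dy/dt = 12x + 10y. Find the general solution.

x(t) = 2C_1e^(2t) - C_2e^(4t), y(t) = -3C_1e^(2t) + 2C_2e^(4t)

Coefficient matrix A = [[-4, -4], [12, 10]].
Characteristic polynomial det(A - λI) = λ^2 - 6λ + 8 = 0.
Eigenvalues λ = 2, 4.
For λ=2: (A-λI) row 1 is [-6, -4], so an eigenvector is (2, -3).
For λ=4: (A-λI) row 1 is [-8, -4], so an eigenvector is (-1, 2).
General solution: C_1e^(2t)(2,-3) + C_2e^(4t)(-1,2).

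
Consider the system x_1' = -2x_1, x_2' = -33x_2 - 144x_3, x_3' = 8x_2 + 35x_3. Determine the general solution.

Coefficient matrix A = [[-2, 0, 0], [0, -33, -144], [0, 8, 35]].
det(A - λI) = 0 gives eigenvalues λ = -2, 3, -1.
For λ=-2: eigenvector (1,0,0).
For λ=3: eigenvector (0,-4,1).
For λ=-1: eigenvector (0,9,-2).
General solution: C_1e^(-2t)(1,0,0) + C_2e^(3t)(0,-4,1) + C_3e^(-t)(0,9,-2).

x_1(t) = C_1e^(-2t), x_2(t) = -4C_2e^(3t) + 9C_3e^(-t), x_3(t) = C_2e^(3t) - 2C_3e^(-t)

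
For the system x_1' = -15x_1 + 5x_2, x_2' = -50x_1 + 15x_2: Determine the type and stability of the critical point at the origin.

A = [[-15,5],[-50,15]]; det(A-λI) = λ^2 + 25.
λ = 0 ± 5i: zero real part.

center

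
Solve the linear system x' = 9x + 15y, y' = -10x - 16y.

Coefficient matrix A = [[9, 15], [-10, -16]].
Characteristic polynomial det(A - λI) = λ^2 + 7λ + 6 = 0.
Eigenvalues λ = -1, -6.
For λ=-1: (A-λI) row 1 is [10, 15], so an eigenvector is (3, -2).
For λ=-6: (A-λI) row 1 is [15, 15], so an eigenvector is (1, -1).
General solution: C_1e^(-t)(3,-2) + C_2e^(-6t)(1,-1).

x(t) = 3C_1e^(-t) + C_2e^(-6t), y(t) = -2C_1e^(-t) - C_2e^(-6t)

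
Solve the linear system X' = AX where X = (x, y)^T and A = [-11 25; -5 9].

Coefficient matrix A = [[-11, 25], [-5, 9]].
Characteristic polynomial det(A - λI) = λ^2 + 2λ + 26 = 0.
Eigenvalues λ = -1 ± 5i (complex conjugate pair).
For λ=-1+5i: an eigenvector is (1,0) - i(-2,-1) = (1 + 2i, 0 + i).
A real fundamental pair from Re and Im of e^((-1+5i)t)v: X_1 = e^(-t)(cos(5t)·(1,0) + sin(5t)·(-2,-1)), X_2 = e^(-t)(sin(5t)·(1,0) - cos(5t)·(-2,-1)).
General solution: c_1X_1 + c_2X_2.

x(t) = -2c_1e^(-t)sin(5t) + c_1e^(-t)cos(5t) + c_2e^(-t)sin(5t) + 2c_2e^(-t)cos(5t), y(t) = -c_1e^(-t)sin(5t) + c_2e^(-t)cos(5t)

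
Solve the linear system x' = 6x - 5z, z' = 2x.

x(t) = -2K_1e^(3t)sin(t) + K_1e^(3t)cos(t) + K_2e^(3t)sin(t) + 2K_2e^(3t)cos(t), z(t) = -K_1e^(3t)sin(t) + K_1e^(3t)cos(t) + K_2e^(3t)sin(t) + K_2e^(3t)cos(t)

Coefficient matrix A = [[6, -5], [2, 0]].
Characteristic polynomial det(A - λI) = λ^2 - 6λ + 10 = 0.
Eigenvalues λ = 3 ± i (complex conjugate pair).
For λ=3+i: an eigenvector is (1,1) - i(-2,-1) = (1 + 2i, 1 + i).
A real fundamental pair from Re and Im of e^((3+i)t)v: X_1 = e^(3t)(cos(t)·(1,1) + sin(t)·(-2,-1)), X_2 = e^(3t)(sin(t)·(1,1) - cos(t)·(-2,-1)).
General solution: K_1X_1 + K_2X_2.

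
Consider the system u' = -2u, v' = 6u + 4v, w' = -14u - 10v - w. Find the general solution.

Coefficient matrix A = [[-2, 0, 0], [6, 4, 0], [-14, -10, -1]].
det(A - λI) = 0 gives eigenvalues λ = -2, -1, 4.
For λ=-2: eigenvector (1,-1,4).
For λ=-1: eigenvector (0,0,1).
For λ=4: eigenvector (0,1,-2).
General solution: K_1e^(-2t)(1,-1,4) + K_2e^(-t)(0,0,1) + K_3e^(4t)(0,1,-2).

u(t) = K_1e^(-2t), v(t) = -K_1e^(-2t) + K_3e^(4t), w(t) = 4K_1e^(-2t) + K_2e^(-t) - 2K_3e^(4t)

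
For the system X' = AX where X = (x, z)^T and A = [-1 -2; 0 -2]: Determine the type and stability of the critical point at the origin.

A = [[-1,-2],[0,-2]]; det(A-λI) = λ^2 + 3λ + 2.
λ = -2, -1: both negative.

stable node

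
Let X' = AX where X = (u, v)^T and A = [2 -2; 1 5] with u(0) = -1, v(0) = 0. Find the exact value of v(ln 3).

-54

A = [[2,-2],[1,5]]; eigenvalues λ = 3, 4.
Eigenvectors: (-2,1) for λ=3, (-1,1) for λ=4.
From the initial condition, c_1 = 1, c_2 = -1.
v(ln 3) = (1)(3^3)(1) + (-1)(3^4)(1) = -54.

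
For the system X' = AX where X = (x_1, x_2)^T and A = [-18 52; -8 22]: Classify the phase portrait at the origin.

A = [[-18,52],[-8,22]]; det(A-λI) = λ^2 - 4λ + 20.
λ = 2 ± 4i: positive real part.

unstable spiral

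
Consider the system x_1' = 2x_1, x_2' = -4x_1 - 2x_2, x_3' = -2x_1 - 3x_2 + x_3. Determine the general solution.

Coefficient matrix A = [[2, 0, 0], [-4, -2, 0], [-2, -3, 1]].
det(A - λI) = 0 gives eigenvalues λ = 2, -2, 1.
For λ=2: eigenvector (1,-1,1).
For λ=-2: eigenvector (0,-1,-1).
For λ=1: eigenvector (0,0,1).
General solution: c_1e^(2t)(1,-1,1) + c_2e^(-2t)(0,-1,-1) + c_3e^(t)(0,0,1).

x_1(t) = c_1e^(2t), x_2(t) = -c_1e^(2t) - c_2e^(-2t), x_3(t) = c_1e^(2t) - c_2e^(-2t) + c_3e^(t)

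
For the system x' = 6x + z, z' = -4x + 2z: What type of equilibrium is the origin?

A = [[6,1],[-4,2]]; det(A-λI) = λ^2 - 8λ + 16.
repeated λ = 4 with a single eigenvector.

unstable improper node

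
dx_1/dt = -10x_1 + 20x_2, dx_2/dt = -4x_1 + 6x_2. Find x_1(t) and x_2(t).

x_1(t) = -2c_1e^(-2t)sin(4t) + c_1e^(-2t)cos(4t) + c_2e^(-2t)sin(4t) + 2c_2e^(-2t)cos(4t), x_2(t) = -c_1e^(-2t)sin(4t) + c_2e^(-2t)cos(4t)

Coefficient matrix A = [[-10, 20], [-4, 6]].
Characteristic polynomial det(A - λI) = λ^2 + 4λ + 20 = 0.
Eigenvalues λ = -2 ± 4i (complex conjugate pair).
For λ=-2+4i: an eigenvector is (1,0) - i(-2,-1) = (1 + 2i, 0 + i).
A real fundamental pair from Re and Im of e^((-2+4i)t)v: X_1 = e^(-2t)(cos(4t)·(1,0) + sin(4t)·(-2,-1)), X_2 = e^(-2t)(sin(4t)·(1,0) - cos(4t)·(-2,-1)).
General solution: c_1X_1 + c_2X_2.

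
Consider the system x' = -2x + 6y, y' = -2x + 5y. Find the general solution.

x(t) = 2K_1e^(t) + 3K_2e^(2t), y(t) = K_1e^(t) + 2K_2e^(2t)

Coefficient matrix A = [[-2, 6], [-2, 5]].
Characteristic polynomial det(A - λI) = λ^2 - 3λ + 2 = 0.
Eigenvalues λ = 1, 2.
For λ=1: (A-λI) row 1 is [-3, 6], so an eigenvector is (2, 1).
For λ=2: (A-λI) row 1 is [-4, 6], so an eigenvector is (3, 2).
General solution: K_1e^(t)(2,1) + K_2e^(2t)(3,2).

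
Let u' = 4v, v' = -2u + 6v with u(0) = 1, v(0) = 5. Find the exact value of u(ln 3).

657

A = [[0,4],[-2,6]]; eigenvalues λ = 4, 2.
Eigenvectors: (1,1) for λ=4, (2,1) for λ=2.
From the initial condition, c_1 = 9, c_2 = -4.
u(ln 3) = (9)(3^4)(1) + (-4)(3^2)(2) = 657.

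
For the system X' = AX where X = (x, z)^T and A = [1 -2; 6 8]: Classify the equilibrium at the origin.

A = [[1,-2],[6,8]]; det(A-λI) = λ^2 - 9λ + 20.
λ = 4, 5: both positive.

unstable node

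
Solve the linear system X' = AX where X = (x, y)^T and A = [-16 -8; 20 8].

Coefficient matrix A = [[-16, -8], [20, 8]].
Characteristic polynomial det(A - λI) = λ^2 + 8λ + 32 = 0.
Eigenvalues λ = -4 ± 4i (complex conjugate pair).
For λ=-4+4i: an eigenvector is (1,-1) - i(-1,2) = (1 + i, -1 - 2i).
A real fundamental pair from Re and Im of e^((-4+4i)t)v: X_1 = e^(-4t)(cos(4t)·(1,-1) + sin(4t)·(-1,2)), X_2 = e^(-4t)(sin(4t)·(1,-1) - cos(4t)·(-1,2)).
General solution: K_1X_1 + K_2X_2.

x(t) = -K_1e^(-4t)sin(4t) + K_1e^(-4t)cos(4t) + K_2e^(-4t)sin(4t) + K_2e^(-4t)cos(4t), y(t) = 2K_1e^(-4t)sin(4t) - K_1e^(-4t)cos(4t) - K_2e^(-4t)sin(4t) - 2K_2e^(-4t)cos(4t)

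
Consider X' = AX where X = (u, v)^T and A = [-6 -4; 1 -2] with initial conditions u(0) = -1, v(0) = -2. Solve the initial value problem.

Coefficient matrix A = [[-6, -4], [1, -2]].
Characteristic polynomial det(A - λI) = λ^2 + 8λ + 16 = 0.
Single eigenvalue λ = -4 with algebraic multiplicity 2.
Eigenvector v = (2,-1); generalized eigenvector w with (A-λI)w=v is (1,-1).
General solution: e^(-4t)[C_1·v + C_2·(t·v + w)].
Applying u(0)=-1, v(0)=-2 gives C_1=-3, C_2=5.

u(t) = 10te^(-4t) - e^(-4t), v(t) = -5te^(-4t) - 2e^(-4t)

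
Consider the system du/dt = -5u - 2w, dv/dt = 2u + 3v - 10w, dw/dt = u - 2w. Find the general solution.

u(t) = 2c_2e^(-4t) - c_3e^(-3t), v(t) = c_1e^(3t) - 2c_2e^(-4t) + 2c_3e^(-3t), w(t) = -c_2e^(-4t) + c_3e^(-3t)

Coefficient matrix A = [[-5, 0, -2], [2, 3, -10], [1, 0, -2]].
det(A - λI) = 0 gives eigenvalues λ = 3, -4, -3.
For λ=3: eigenvector (0,1,0).
For λ=-4: eigenvector (2,-2,-1).
For λ=-3: eigenvector (-1,2,1).
General solution: c_1e^(3t)(0,1,0) + c_2e^(-4t)(2,-2,-1) + c_3e^(-3t)(-1,2,1).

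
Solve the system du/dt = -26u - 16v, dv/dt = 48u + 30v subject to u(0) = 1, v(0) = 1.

Coefficient matrix A = [[-26, -16], [48, 30]].
Characteristic polynomial det(A - λI) = λ^2 - 4λ - 12 = 0.
Eigenvalues λ = -2, 6.
For λ=-2: (A-λI) row 1 is [-24, -16], so an eigenvector is (2, -3).
For λ=6: (A-λI) row 1 is [-32, -16], so an eigenvector is (-1, 2).
General solution: c_1e^(-2t)(2,-3) + c_2e^(6t)(-1,2).
Applying u(0)=1, v(0)=1 gives c_1=3, c_2=5.

u(t) = -5e^(6t) + 6e^(-2t), v(t) = 10e^(6t) - 9e^(-2t)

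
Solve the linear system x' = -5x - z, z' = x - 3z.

Coefficient matrix A = [[-5, -1], [1, -3]].
Characteristic polynomial det(A - λI) = λ^2 + 8λ + 16 = 0.
Single eigenvalue λ = -4 with algebraic multiplicity 2.
Eigenvector v = (1,-1); generalized eigenvector w with (A-λI)w=v is (1,-2).
General solution: e^(-4t)[K_1·v + K_2·(t·v + w)].

x(t) = K_1e^(-4t) + K_2te^(-4t) + K_2e^(-4t), z(t) = -K_1e^(-4t) - K_2te^(-4t) - 2K_2e^(-4t)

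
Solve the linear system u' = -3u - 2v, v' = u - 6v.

Coefficient matrix A = [[-3, -2], [1, -6]].
Characteristic polynomial det(A - λI) = λ^2 + 9λ + 20 = 0.
Eigenvalues λ = -4, -5.
For λ=-4: (A-λI) row 1 is [1, -2], so an eigenvector is (-2, -1).
For λ=-5: (A-λI) row 1 is [2, -2], so an eigenvector is (1, 1).
General solution: K_1e^(-4t)(-2,-1) + K_2e^(-5t)(1,1).

u(t) = -2K_1e^(-4t) + K_2e^(-5t), v(t) = -K_1e^(-4t) + K_2e^(-5t)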